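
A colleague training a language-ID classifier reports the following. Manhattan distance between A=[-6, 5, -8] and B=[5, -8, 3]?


d = |-6-5| + |5+ 8| + |-8-3|
  = 11 + 13 + 11
  = 35

35


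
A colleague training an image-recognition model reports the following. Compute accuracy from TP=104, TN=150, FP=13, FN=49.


Accuracy = (TP+TN)/(TP+TN+FP+FN)
= (104+150)/(316)
= 254/316 = 80.38%

80.38%


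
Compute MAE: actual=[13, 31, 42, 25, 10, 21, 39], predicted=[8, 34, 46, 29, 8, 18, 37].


Absolute errors: |13-8|=5, |31-34|=3, |42-46|=4, |25-29|=4, |10-8|=2, |21-18|=3, |39-37|=2
Sum = 23
MAE = 23/7 = 23/7

23/7


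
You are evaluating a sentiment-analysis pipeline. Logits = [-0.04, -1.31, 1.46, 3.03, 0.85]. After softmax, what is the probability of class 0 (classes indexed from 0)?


Exponentials: e^-0.04=0.9608, e^-1.31=0.2698, e^1.46=4.306, e^3.03=20.6972, e^0.85=2.3396
Sum = 28.5734
Softmax = [0.0336, 0.0094, 0.1507, 0.7244, 0.0819]
p[0] = 0.9608/28.5734 = 0.0336

0.0336


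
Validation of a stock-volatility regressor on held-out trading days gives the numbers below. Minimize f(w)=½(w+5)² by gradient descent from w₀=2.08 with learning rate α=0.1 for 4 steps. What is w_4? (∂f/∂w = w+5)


step 1: grad = 2.08+5 = 7.08; w = 2.08 - 0.1·(7.08) = 1.372
step 2: grad = 1.372+5 = 6.372; w = 1.372 - 0.1·(6.372) = 0.7348
step 3: grad = 0.7348+5 = 5.7348; w = 0.7348 - 0.1·(5.7348) = 0.16132
step 4: grad = 0.16132+5 = 5.16132; w = 0.16132 - 0.1·(5.16132) = -0.354812

-0.354812


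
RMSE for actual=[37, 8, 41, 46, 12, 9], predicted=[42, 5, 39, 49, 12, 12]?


MSE = 56/6 = 9.3333
RMSE = √(56/6) = 3.0551

3.0551


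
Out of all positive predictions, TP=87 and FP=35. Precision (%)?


Precision = TP/(TP+FP)
= 87/(87+35)
= 87/122 = 71.31%

71.31%


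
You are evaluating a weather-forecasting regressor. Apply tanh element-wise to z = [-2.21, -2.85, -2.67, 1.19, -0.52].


tanh(-2.21) = -0.9762
tanh(-2.85) = -0.9933
tanh(-2.67) = -0.9905
tanh(1.19) = 0.8306
tanh(-0.52) = -0.4777
result = [-0.9762, -0.9933, -0.9905, 0.8306, -0.4777]

[-0.9762, -0.9933, -0.9905, 0.8306, -0.4777]


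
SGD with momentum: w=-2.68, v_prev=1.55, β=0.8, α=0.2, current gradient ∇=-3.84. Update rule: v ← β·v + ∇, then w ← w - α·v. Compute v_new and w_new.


v_new = 0.8·1.55 - 3.84 = 1.24 - 3.84 = -2.6
w_new = -2.68 - 0.2·-2.6 = -2.68 + 0.52 = -2.16

v_new=-2.6, w_new=-2.16


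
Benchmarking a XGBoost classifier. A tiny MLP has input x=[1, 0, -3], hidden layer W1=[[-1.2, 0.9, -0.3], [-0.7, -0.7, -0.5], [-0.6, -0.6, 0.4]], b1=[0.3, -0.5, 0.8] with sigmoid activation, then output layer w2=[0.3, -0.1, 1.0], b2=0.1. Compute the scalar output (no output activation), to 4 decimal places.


z1[0] = (-1.2)·(1) + (0.9)·(0) + (-0.3)·(-3) + 0.3 = 0.0
z1[1] = (-0.7)·(1) + (-0.7)·(0) + (-0.5)·(-3) - 0.5 = 0.3
z1[2] = (-0.6)·(1) + (-0.6)·(0) + (0.4)·(-3) + 0.8 = -1.0
h = sigmoid(z1) = [0.5, 0.5744, 0.2689]
output = (0.3)·(0.5) + (-0.1)·(0.5744) + (1.0)·(0.2689) + 0.1 = 0.4615

0.4615


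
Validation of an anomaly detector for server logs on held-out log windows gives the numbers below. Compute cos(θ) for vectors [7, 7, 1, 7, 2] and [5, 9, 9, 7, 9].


A·B = 7·5 + 7·9 + 1·9 + 7·7 + 2·9 = 174
‖A‖ = √152 = 12.3288, ‖B‖ = √317 = 17.8045
cos = 174/(√152·√317) = 174/√48184 = 0.7927

0.7927


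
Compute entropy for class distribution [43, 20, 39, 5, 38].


Probabilities: [43/145, 20/145, 39/145, 5/145, 38/145] ≈ [0.2966, 0.1379, 0.269, 0.0345, 0.2621]
H = -((43/145)·log₂(43/145) + (20/145)·log₂(20/145) + (39/145)·log₂(39/145) + (5/145)·log₂(5/145) + (38/145)·log₂(38/145))
  = 2.0976 bits

2.0976 bits


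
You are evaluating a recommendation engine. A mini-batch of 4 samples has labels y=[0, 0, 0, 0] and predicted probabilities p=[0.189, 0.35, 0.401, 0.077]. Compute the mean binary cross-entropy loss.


L[0] = -ln(1-0.189) = -ln(0.811) = 0.2095
L[1] = -ln(1-0.35) = -ln(0.65) = 0.4308
L[2] = -ln(1-0.401) = -ln(0.599) = 0.5125
L[3] = -ln(1-0.077) = -ln(0.923) = 0.0801
mean = (0.2095 + 0.4308 + 0.5125 + 0.0801)/4 = 0.3082

0.3082


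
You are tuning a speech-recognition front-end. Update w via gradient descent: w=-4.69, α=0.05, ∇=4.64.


w_new = w - α·∇
= -4.69 - 0.05·4.64
= -4.69 - 0.232
= -4.922

-4.922


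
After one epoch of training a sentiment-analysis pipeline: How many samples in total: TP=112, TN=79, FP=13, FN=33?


Total = TP + TN + FP + FN
= 112 + 79 + 13 + 33
= 237
(Predicted positive: 125, predicted negative: 112)

237


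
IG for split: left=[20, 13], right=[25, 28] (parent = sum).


Parent = [45, 41], H_parent = 0.9984
H_left = 0.9673 (n=33), H_right = 0.9977 (n=53)
H_children = (33/86)·0.9673 + (53/86)·0.9977 = 0.986
IG = 0.9984 - 0.986 = 0.0124

0.0124


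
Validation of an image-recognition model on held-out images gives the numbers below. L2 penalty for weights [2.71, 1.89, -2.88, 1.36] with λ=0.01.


‖w‖₂² = (2.71)² + (1.89)² + (-2.88)² + (1.36)²
     = 7.3441 + 3.5721 + 8.2944 + 1.8496
     = 21.0602
λ·‖w‖₂² = 0.01·21.0602 = 0.210602

0.210602


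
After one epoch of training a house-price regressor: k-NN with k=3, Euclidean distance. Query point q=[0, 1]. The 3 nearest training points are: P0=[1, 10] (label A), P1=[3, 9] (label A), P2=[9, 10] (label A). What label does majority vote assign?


d(q,P0) = 9.0554  (label A)
d(q,P1) = 8.544  (label A)
d(q,P2) = 12.7279  (label A)
Votes: A=3, B=0
Majority → A

A


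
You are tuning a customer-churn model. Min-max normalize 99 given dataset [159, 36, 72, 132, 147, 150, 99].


min=36, max=159
(99-36)/(159-36) = 63/123 = 0.5122

0.5122


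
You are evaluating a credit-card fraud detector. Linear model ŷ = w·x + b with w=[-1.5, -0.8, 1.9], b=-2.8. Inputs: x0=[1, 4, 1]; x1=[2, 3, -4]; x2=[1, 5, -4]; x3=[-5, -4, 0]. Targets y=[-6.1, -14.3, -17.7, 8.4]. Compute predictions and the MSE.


ŷ0 = (-1.5)·(1) + (-0.8)·(4) + (1.9)·(1) - 2.8 = -5.6
ŷ1 = (-1.5)·(2) + (-0.8)·(3) + (1.9)·(-4) - 2.8 = -15.8
ŷ2 = (-1.5)·(1) + (-0.8)·(5) + (1.9)·(-4) - 2.8 = -15.9
ŷ3 = (-1.5)·(-5) + (-0.8)·(-4) + (1.9)·(0) - 2.8 = 7.9
errors² = [0.25, 2.25, 3.24, 0.25]
MSE = 5.9900/4 = 1.4975

1.4975


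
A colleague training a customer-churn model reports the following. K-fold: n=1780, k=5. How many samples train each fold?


Fold size = 1780/5 = 356
Training per fold = 1780 - 356 = 1424

1424


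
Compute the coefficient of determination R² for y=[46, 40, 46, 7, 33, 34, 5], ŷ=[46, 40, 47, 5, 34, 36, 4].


ȳ = 30.1429
SS_res = Σ(y-ŷ)² = 11
SS_tot = Σ(y-ȳ)² = 1790.86
R² = 1 - SS_res/SS_tot = 1 - 0.0061 = 0.9939

0.9939


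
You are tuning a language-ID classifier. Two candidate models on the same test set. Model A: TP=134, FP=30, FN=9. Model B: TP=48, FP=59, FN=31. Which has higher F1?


Model A: P=134/164=0.8171, R=134/143=0.9371, F1=2PR/(P+R)=2TP/(2TP+FP+FN)=268/307=0.873
Model B: P=48/107=0.4486, R=48/79=0.6076, F1=2PR/(P+R)=2TP/(2TP+FP+FN)=96/186=0.5161
0.873 > 0.5161 → Model A

Model A


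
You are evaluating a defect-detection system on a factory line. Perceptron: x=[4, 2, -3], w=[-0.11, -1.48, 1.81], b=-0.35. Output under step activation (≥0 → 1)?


z = (4)·(-0.11) + (2)·(-1.48) + (-3)·(1.81) - 0.35
  = -9.18
step(z) = 0 (z<0)

0


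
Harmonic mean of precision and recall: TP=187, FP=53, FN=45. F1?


Precision = 187/240 = 0.7792
Recall = 187/232 = 0.806
F1 = 2·P·R/(P+R) = 2·TP/(2·TP+FP+FN) = 374/(374+53+45) = 374/472 = 0.7924

0.7924


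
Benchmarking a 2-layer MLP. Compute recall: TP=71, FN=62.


Recall = TP/(TP+FN)
= 71/(71+62)
= 71/133 = 53.38%

53.38%


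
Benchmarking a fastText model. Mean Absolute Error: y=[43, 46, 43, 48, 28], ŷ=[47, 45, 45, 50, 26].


Absolute errors: |43-47|=4, |46-45|=1, |43-45|=2, |48-50|=2, |28-26|=2
Sum = 11
MAE = 11/5 = 11/5

11/5


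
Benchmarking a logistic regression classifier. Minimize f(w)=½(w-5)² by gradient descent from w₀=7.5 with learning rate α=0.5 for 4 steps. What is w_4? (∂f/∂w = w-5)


step 1: grad = 7.5-5 = 2.5; w = 7.5 - 0.5·(2.5) = 6.25
step 2: grad = 6.25-5 = 1.25; w = 6.25 - 0.5·(1.25) = 5.625
step 3: grad = 5.625-5 = 0.625; w = 5.625 - 0.5·(0.625) = 5.3125
step 4: grad = 5.3125-5 = 0.3125; w = 5.3125 - 0.5·(0.3125) = 5.15625

5.15625


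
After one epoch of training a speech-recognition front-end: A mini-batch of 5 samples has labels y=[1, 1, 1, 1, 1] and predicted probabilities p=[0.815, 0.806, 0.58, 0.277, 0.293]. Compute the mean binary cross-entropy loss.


L[0] = -ln(0.815) = 0.2046
L[1] = -ln(0.806) = 0.2157
L[2] = -ln(0.58) = 0.5447
L[3] = -ln(0.277) = 1.2837
L[4] = -ln(0.293) = 1.2276
mean = (0.2046 + 0.2157 + 0.5447 + 1.2837 + 1.2276)/5 = 0.6953

0.6953


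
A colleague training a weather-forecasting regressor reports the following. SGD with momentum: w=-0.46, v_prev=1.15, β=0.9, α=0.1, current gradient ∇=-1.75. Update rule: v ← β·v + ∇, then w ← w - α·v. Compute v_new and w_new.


v_new = 0.9·1.15 - 1.75 = 1.035 - 1.75 = -0.715
w_new = -0.46 - 0.1·-0.715 = -0.46 + 0.0715 = -0.3885

v_new=-0.715, w_new=-0.3885


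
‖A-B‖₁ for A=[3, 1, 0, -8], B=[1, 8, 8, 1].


d = |3-1| + |1-8| + |0-8| + |-8-1|
  = 2 + 7 + 8 + 9
  = 26

26


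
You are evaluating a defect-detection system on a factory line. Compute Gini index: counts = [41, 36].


Probabilities: [41/77, 36/77] ≈ [0.5325, 0.4675]
Σpᵢ² = (1681 + 1296)/77² = 2977/5929
Gini = 1 - Σpᵢ² = 1 - 2977/5929 = 0.4979

0.4979


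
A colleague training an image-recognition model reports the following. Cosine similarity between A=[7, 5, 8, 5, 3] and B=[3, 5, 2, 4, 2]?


A·B = 7·3 + 5·5 + 8·2 + 5·4 + 3·2 = 88
‖A‖ = √172 = 13.1149, ‖B‖ = √58 = 7.6158
cos = 88/(√172·√58) = 88/√9976 = 0.8811

0.8811


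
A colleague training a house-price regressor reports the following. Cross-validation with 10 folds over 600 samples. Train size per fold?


Fold size = 600/10 = 60
Training per fold = 600 - 60 = 540

540


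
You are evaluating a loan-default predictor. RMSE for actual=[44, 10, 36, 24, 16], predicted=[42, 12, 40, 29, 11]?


MSE = 74/5 = 14.8
RMSE = √(74/5) = 3.8471

3.8471


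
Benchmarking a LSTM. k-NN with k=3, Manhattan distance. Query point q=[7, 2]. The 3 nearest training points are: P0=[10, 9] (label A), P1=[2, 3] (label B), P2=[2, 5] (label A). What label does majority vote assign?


d(q,P0) = 10  (label A)
d(q,P1) = 6  (label B)
d(q,P2) = 8  (label A)
Votes: A=2, B=1
Majority → A

A


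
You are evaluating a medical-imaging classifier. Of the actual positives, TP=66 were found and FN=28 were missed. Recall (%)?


Recall = TP/(TP+FN)
= 66/(66+28)
= 66/94 = 70.21%

70.21%


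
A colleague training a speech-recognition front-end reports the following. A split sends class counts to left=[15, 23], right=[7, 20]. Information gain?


Parent = [22, 43], H_parent = 0.9233
H_left = 0.9678 (n=38), H_right = 0.8256 (n=27)
H_children = (38/65)·0.9678 + (27/65)·0.8256 = 0.9087
IG = 0.9233 - 0.9087 = 0.0146

0.0146


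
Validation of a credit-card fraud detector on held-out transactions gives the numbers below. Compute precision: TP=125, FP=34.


Precision = TP/(TP+FP)
= 125/(125+34)
= 125/159 = 78.62%

78.62%


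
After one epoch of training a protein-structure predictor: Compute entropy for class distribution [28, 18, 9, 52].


Probabilities: [28/107, 18/107, 9/107, 52/107] ≈ [0.2617, 0.1682, 0.0841, 0.486]
H = -((28/107)·log₂(28/107) + (18/107)·log₂(18/107) + (9/107)·log₂(9/107) + (52/107)·log₂(52/107))
  = 1.745 bits

1.745 bits


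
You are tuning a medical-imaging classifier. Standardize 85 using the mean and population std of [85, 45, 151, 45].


μ = 81.5, σ = 43.3215
z = (85 - 81.5)/43.3215 = 0.0808

0.0808


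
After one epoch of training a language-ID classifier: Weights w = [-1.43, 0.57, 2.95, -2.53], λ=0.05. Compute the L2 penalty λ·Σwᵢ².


‖w‖₂² = (-1.43)² + (0.57)² + (2.95)² + (-2.53)²
     = 2.0449 + 0.3249 + 8.7025 + 6.4009
     = 17.4732
λ·‖w‖₂² = 0.05·17.4732 = 0.87366

0.87366


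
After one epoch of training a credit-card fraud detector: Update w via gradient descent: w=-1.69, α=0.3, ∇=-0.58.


w_new = w - α·∇
= -1.69 - 0.3·-0.58
= -1.69 + 0.174
= -1.516

-1.516


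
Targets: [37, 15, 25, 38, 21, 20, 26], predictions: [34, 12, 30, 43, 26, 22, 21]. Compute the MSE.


Squared errors: (37-34)²=9, (15-12)²=9, (25-30)²=25, (38-43)²=25, (21-26)²=25, (20-22)²=4, (26-21)²=25
Sum = 122
MSE = 122/7 = 122/7

122/7


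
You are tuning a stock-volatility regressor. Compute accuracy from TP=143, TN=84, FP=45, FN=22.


Accuracy = (TP+TN)/(TP+TN+FP+FN)
= (143+84)/(294)
= 227/294 = 77.21%

77.21%


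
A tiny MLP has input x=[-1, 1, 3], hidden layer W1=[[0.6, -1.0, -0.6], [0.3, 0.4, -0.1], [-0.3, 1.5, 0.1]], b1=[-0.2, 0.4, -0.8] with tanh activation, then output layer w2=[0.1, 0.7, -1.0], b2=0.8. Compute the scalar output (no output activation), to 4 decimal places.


z1[0] = (0.6)·(-1) + (-1.0)·(1) + (-0.6)·(3) - 0.2 = -3.6
z1[1] = (0.3)·(-1) + (0.4)·(1) + (-0.1)·(3) + 0.4 = 0.2
z1[2] = (-0.3)·(-1) + (1.5)·(1) + (0.1)·(3) - 0.8 = 1.3
h = tanh(z1) = [-0.9985, 0.1974, 0.8617]
output = (0.1)·(-0.9985) + (0.7)·(0.1974) + (-1.0)·(0.8617) + 0.8 = -0.0234

-0.0234


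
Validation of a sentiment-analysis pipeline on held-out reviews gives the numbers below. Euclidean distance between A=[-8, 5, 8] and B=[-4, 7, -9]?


d = √((-8+ 4)² + (5-7)² + (8+ 9)²)
  = √(16 + 4 + 289)
  = √309 = 17.5784

17.5784


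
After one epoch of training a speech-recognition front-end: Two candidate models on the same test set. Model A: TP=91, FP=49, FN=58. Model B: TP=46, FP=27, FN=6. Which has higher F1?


Model A: P=91/140=0.65, R=91/149=0.6107, F1=2PR/(P+R)=2TP/(2TP+FP+FN)=182/289=0.6298
Model B: P=46/73=0.6301, R=46/52=0.8846, F1=2PR/(P+R)=2TP/(2TP+FP+FN)=92/125=0.736
0.6298 < 0.736 → Model B

Model B


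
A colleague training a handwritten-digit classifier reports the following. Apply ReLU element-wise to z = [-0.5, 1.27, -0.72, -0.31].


ReLU(-0.5) = max(0, -0.5) = 0.0
ReLU(1.27) = max(0, 1.27) = 1.27
ReLU(-0.72) = max(0, -0.72) = 0.0
ReLU(-0.31) = max(0, -0.31) = 0.0
result = [0.0, 1.27, 0.0, 0.0]

[0.0, 1.27, 0.0, 0.0]


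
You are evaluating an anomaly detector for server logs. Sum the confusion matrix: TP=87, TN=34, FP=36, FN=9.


Total = TP + TN + FP + FN
= 87 + 34 + 36 + 9
= 166
(Predicted positive: 123, predicted negative: 43)

166


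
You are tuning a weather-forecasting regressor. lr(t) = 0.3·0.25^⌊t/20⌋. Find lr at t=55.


n_drops = ⌊55/20⌋ = 2
lr = 0.3·0.25^2 = 0.3·0.0625 = 0.01875

0.01875


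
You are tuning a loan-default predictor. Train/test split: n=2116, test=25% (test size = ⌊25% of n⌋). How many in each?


Test = ⌊2116·25/100⌋ = 529
Train = 2116 - 529 = 1587

Train: 1587, Test: 529


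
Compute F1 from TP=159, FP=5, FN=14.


Precision = 159/164 = 0.9695
Recall = 159/173 = 0.9191
F1 = 2·P·R/(P+R) = 2·TP/(2·TP+FP+FN) = 318/(318+5+14) = 318/337 = 0.9436

0.9436


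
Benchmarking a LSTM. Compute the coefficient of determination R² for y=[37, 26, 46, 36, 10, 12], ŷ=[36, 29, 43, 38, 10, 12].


ȳ = 27.8333
SS_res = Σ(y-ŷ)² = 23
SS_tot = Σ(y-ȳ)² = 1052.83
R² = 1 - SS_res/SS_tot = 1 - 0.0218 = 0.9782

0.9782


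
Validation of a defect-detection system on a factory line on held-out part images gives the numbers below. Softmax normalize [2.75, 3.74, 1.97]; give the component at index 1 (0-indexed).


Exponentials: e^2.75=15.6426, e^3.74=42.098, e^1.97=7.1707
Sum = 64.9113
Softmax = [0.241, 0.6485, 0.1105]
p[1] = 42.098/64.9113 = 0.6485

0.6485


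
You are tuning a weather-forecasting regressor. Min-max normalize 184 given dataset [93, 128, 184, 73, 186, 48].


min=48, max=186
(184-48)/(186-48) = 136/138 = 0.9855

0.9855


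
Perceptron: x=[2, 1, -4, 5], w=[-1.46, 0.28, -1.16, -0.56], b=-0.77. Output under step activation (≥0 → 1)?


z = (2)·(-1.46) + (1)·(0.28) + (-4)·(-1.16) + (5)·(-0.56) - 0.77
  = -1.57
step(z) = 0 (z<0)

0


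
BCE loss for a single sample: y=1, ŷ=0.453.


BCE = -[y·ln(p) + (1-y)·ln(1-p)]
= -1·ln(0.453) - 0
= -ln(0.453) = 0.7919

0.7919


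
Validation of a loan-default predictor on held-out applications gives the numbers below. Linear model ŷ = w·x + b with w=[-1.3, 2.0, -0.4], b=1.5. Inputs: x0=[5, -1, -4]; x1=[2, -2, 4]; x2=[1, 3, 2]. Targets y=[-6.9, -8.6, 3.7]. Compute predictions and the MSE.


ŷ0 = (-1.3)·(5) + (2.0)·(-1) + (-0.4)·(-4) + 1.5 = -5.4
ŷ1 = (-1.3)·(2) + (2.0)·(-2) + (-0.4)·(4) + 1.5 = -6.7
ŷ2 = (-1.3)·(1) + (2.0)·(3) + (-0.4)·(2) + 1.5 = 5.4
errors² = [2.25, 3.61, 2.89]
MSE = 8.7500/3 = 2.9167

2.9167


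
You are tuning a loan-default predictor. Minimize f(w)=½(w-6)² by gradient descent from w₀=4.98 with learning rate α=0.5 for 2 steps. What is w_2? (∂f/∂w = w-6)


step 1: grad = 4.98-6 = -1.02; w = 4.98 - 0.5·(-1.02) = 5.49
step 2: grad = 5.49-6 = -0.51; w = 5.49 - 0.5·(-0.51) = 5.745

5.745


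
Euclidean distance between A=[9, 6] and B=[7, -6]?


d = √((9-7)² + (6+ 6)²)
  = √(4 + 144)
  = √148 = 12.1655

12.1655


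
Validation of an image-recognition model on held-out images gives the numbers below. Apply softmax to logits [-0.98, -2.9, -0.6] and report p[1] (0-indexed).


Exponentials: e^-0.98=0.3753, e^-2.9=0.055, e^-0.6=0.5488
Sum = 0.9791
Softmax = [0.3833, 0.0562, 0.5605]
p[1] = 0.055/0.9791 = 0.0562

0.0562


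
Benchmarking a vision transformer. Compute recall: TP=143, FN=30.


Recall = TP/(TP+FN)
= 143/(143+30)
= 143/173 = 82.66%

82.66%


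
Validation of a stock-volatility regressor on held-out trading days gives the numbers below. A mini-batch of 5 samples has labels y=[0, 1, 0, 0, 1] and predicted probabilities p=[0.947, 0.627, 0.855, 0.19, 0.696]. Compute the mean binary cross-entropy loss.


L[0] = -ln(1-0.947) = -ln(0.053) = 2.9375
L[1] = -ln(0.627) = 0.4668
L[2] = -ln(1-0.855) = -ln(0.145) = 1.931
L[3] = -ln(1-0.19) = -ln(0.81) = 0.2107
L[4] = -ln(0.696) = 0.3624
mean = (2.9375 + 0.4668 + 1.931 + 0.2107 + 0.3624)/5 = 1.1817

1.1817


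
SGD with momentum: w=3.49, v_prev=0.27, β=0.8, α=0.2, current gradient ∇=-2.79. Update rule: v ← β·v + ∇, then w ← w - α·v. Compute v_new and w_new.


v_new = 0.8·0.27 - 2.79 = 0.216 - 2.79 = -2.574
w_new = 3.49 - 0.2·-2.574 = 3.49 + 0.5148 = 4.0048

v_new=-2.574, w_new=4.0048


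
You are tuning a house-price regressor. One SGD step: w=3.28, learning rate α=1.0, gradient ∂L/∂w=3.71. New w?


w_new = w - α·∇
= 3.28 - 1.0·3.71
= 3.28 - 3.71
= -0.43

-0.43


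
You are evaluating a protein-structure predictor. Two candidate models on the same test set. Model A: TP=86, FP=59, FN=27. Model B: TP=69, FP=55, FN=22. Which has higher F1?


Model A: P=86/145=0.5931, R=86/113=0.7611, F1=2PR/(P+R)=2TP/(2TP+FP+FN)=172/258=0.6667
Model B: P=69/124=0.5565, R=69/91=0.7582, F1=2PR/(P+R)=2TP/(2TP+FP+FN)=138/215=0.6419
0.6667 > 0.6419 → Model A

Model A


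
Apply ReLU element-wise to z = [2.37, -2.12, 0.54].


ReLU(2.37) = max(0, 2.37) = 2.37
ReLU(-2.12) = max(0, -2.12) = 0.0
ReLU(0.54) = max(0, 0.54) = 0.54
result = [2.37, 0.0, 0.54]

[2.37, 0.0, 0.54]


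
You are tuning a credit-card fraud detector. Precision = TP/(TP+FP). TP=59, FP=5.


Precision = TP/(TP+FP)
= 59/(59+5)
= 59/64 = 92.19%

92.19%


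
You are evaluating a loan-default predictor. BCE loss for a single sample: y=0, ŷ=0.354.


BCE = -[y·ln(p) + (1-y)·ln(1-p)]
= -0 - 1·ln(1-0.354)
= -ln(0.646) = 0.437

0.437


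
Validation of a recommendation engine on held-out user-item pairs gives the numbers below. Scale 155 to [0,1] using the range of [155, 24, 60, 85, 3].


min=3, max=155
(155-3)/(155-3) = 152/152 = 1.0

1.0


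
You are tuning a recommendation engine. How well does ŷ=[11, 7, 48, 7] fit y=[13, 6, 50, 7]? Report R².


ȳ = 19
SS_res = Σ(y-ŷ)² = 9
SS_tot = Σ(y-ȳ)² = 1310
R² = 1 - SS_res/SS_tot = 1 - 0.0069 = 0.9931

0.9931


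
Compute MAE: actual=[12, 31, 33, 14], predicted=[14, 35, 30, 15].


Absolute errors: |12-14|=2, |31-35|=4, |33-30|=3, |14-15|=1
Sum = 10
MAE = 10/4 = 5/2

5/2


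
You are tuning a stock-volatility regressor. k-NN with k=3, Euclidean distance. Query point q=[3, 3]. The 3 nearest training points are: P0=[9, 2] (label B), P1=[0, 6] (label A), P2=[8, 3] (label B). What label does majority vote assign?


d(q,P0) = 6.0828  (label B)
d(q,P1) = 4.2426  (label A)
d(q,P2) = 5.0  (label B)
Votes: A=1, B=2
Majority → B

B


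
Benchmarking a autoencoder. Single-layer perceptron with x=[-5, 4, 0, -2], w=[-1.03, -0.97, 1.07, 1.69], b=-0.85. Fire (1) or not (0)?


z = (-5)·(-1.03) + (4)·(-0.97) + (0)·(1.07) + (-2)·(1.69) - 0.85
  = -2.96
step(z) = 0 (z<0)

0


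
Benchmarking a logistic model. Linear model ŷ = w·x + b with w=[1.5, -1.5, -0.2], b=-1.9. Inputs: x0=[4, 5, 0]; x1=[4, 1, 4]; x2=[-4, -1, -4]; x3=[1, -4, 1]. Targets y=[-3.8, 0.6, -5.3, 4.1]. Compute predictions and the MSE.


ŷ0 = (1.5)·(4) + (-1.5)·(5) + (-0.2)·(0) - 1.9 = -3.4
ŷ1 = (1.5)·(4) + (-1.5)·(1) + (-0.2)·(4) - 1.9 = 1.8
ŷ2 = (1.5)·(-4) + (-1.5)·(-1) + (-0.2)·(-4) - 1.9 = -5.6
ŷ3 = (1.5)·(1) + (-1.5)·(-4) + (-0.2)·(1) - 1.9 = 5.4
errors² = [0.16, 1.44, 0.09, 1.69]
MSE = 3.3800/4 = 0.845

0.845


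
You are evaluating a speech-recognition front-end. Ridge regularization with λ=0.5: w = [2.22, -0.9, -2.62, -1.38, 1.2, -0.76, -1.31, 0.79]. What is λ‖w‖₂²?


‖w‖₂² = (2.22)² + (-0.9)² + (-2.62)² + (-1.38)² + (1.2)² + (-0.76)² + (-1.31)² + (0.79)²
     = 4.9284 + 0.81 + 6.8644 + 1.9044 + 1.44 + 0.5776 + 1.7161 + 0.6241
     = 18.865
λ·‖w‖₂² = 0.5·18.865 = 9.4325

9.4325


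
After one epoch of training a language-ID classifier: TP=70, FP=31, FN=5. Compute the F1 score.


Precision = 70/101 = 0.6931
Recall = 70/75 = 0.9333
F1 = 2·P·R/(P+R) = 2·TP/(2·TP+FP+FN) = 140/(140+31+5) = 140/176 = 0.7955

0.7955


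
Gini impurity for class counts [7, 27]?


Probabilities: [7/34, 27/34] ≈ [0.2059, 0.7941]
Σpᵢ² = (49 + 729)/34² = 778/1156
Gini = 1 - Σpᵢ² = 1 - 778/1156 = 0.327

0.327


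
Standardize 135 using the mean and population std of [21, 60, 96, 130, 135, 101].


μ = 90.5, σ = 39.6684
z = (135 - 90.5)/39.6684 = 1.1218

1.1218


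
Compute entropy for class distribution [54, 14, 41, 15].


Probabilities: [54/124, 14/124, 41/124, 15/124] ≈ [0.4355, 0.1129, 0.3306, 0.121]
H = -((54/124)·log₂(54/124) + (14/124)·log₂(14/124) + (41/124)·log₂(41/124) + (15/124)·log₂(15/124))
  = 1.7741 bits

1.7741 bits


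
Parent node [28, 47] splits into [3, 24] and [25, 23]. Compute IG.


Parent = [28, 47], H_parent = 0.9532
H_left = 0.5033 (n=27), H_right = 0.9987 (n=48)
H_children = (27/75)·0.5033 + (48/75)·0.9987 = 0.8204
IG = 0.9532 - 0.8204 = 0.1328

0.1328


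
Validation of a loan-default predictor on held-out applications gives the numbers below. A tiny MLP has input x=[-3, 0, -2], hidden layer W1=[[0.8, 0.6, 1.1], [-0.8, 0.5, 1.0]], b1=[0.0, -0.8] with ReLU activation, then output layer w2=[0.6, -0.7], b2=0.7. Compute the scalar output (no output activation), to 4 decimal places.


z1[0] = (0.8)·(-3) + (0.6)·(0) + (1.1)·(-2) + 0.0 = -4.6
z1[1] = (-0.8)·(-3) + (0.5)·(0) + (1.0)·(-2) - 0.8 = -0.4
h = ReLU(z1) = [0.0, 0.0]
output = (0.6)·(0.0) + (-0.7)·(0.0) + 0.7 = 0.7

0.7


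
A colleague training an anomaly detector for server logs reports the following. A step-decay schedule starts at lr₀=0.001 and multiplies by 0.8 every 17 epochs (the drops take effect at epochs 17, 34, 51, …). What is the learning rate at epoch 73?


n_drops = ⌊73/17⌋ = 4
lr = 0.001·0.8^4 = 0.001·0.4096 = 0.0004096

0.0004096


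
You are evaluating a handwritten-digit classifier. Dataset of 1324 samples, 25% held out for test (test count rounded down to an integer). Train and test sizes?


Test = ⌊1324·25/100⌋ = 331
Train = 1324 - 331 = 993

Train: 993, Test: 331


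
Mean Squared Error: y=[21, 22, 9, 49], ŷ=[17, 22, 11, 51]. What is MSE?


Squared errors: (21-17)²=16, (22-22)²=0, (9-11)²=4, (49-51)²=4
Sum = 24
MSE = 24/4 = 6

6


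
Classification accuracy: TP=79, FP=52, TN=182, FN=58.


Accuracy = (TP+TN)/(TP+TN+FP+FN)
= (79+182)/(371)
= 261/371 = 70.35%

70.35%


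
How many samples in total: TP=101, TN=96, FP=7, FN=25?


Total = TP + TN + FP + FN
= 101 + 96 + 7 + 25
= 229
(Predicted positive: 108, predicted negative: 121)

229


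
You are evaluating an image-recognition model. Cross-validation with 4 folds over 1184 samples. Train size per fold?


Fold size = 1184/4 = 296
Training per fold = 1184 - 296 = 888

888


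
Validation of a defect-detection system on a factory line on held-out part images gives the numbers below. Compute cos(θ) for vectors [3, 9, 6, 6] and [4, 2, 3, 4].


A·B = 3·4 + 9·2 + 6·3 + 6·4 = 72
‖A‖ = √162 = 12.7279, ‖B‖ = √45 = 6.7082
cos = 72/(√162·√45) = 72/√7290 = 0.8433

0.8433


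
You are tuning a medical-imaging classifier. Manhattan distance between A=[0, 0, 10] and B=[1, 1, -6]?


d = |0-1| + |0-1| + |10+ 6|
  = 1 + 1 + 16
  = 18

18


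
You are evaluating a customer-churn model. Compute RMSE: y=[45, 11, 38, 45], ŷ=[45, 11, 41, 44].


MSE = 10/4 = 2.5
RMSE = √(10/4) = 1.5811

1.5811


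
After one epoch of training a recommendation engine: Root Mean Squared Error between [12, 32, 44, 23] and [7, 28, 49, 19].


MSE = 82/4 = 20.5
RMSE = √(82/4) = 4.5277

4.5277


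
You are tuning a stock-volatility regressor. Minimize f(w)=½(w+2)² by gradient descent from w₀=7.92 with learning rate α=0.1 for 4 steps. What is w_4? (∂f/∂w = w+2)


step 1: grad = 7.92+2 = 9.92; w = 7.92 - 0.1·(9.92) = 6.928
step 2: grad = 6.928+2 = 8.928; w = 6.928 - 0.1·(8.928) = 6.0352
step 3: grad = 6.0352+2 = 8.0352; w = 6.0352 - 0.1·(8.0352) = 5.23168
step 4: grad = 5.23168+2 = 7.23168; w = 5.23168 - 0.1·(7.23168) = 4.508512

4.508512


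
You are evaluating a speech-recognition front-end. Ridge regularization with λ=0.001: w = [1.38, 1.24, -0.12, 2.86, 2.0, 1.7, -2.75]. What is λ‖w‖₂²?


‖w‖₂² = (1.38)² + (1.24)² + (-0.12)² + (2.86)² + (2.0)² + (1.7)² + (-2.75)²
     = 1.9044 + 1.5376 + 0.0144 + 8.1796 + 4 + 2.89 + 7.5625
     = 26.0885
λ·‖w‖₂² = 0.001·26.0885 = 0.026089

0.026089


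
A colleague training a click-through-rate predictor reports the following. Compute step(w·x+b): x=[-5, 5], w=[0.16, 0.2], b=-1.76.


z = (-5)·(0.16) + (5)·(0.2) - 1.76
  = -1.56
step(z) = 0 (z<0)

0


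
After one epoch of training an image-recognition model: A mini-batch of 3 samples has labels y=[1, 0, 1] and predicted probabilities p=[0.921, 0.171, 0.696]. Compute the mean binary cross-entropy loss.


L[0] = -ln(0.921) = 0.0823
L[1] = -ln(1-0.171) = -ln(0.829) = 0.1875
L[2] = -ln(0.696) = 0.3624
mean = (0.0823 + 0.1875 + 0.3624)/3 = 0.2107

0.2107


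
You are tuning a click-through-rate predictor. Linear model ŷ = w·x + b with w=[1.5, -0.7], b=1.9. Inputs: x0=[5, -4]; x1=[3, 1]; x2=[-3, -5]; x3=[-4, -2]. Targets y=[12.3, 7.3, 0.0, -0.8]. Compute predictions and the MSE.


ŷ0 = (1.5)·(5) + (-0.7)·(-4) + 1.9 = 12.2
ŷ1 = (1.5)·(3) + (-0.7)·(1) + 1.9 = 5.7
ŷ2 = (1.5)·(-3) + (-0.7)·(-5) + 1.9 = 0.9
ŷ3 = (1.5)·(-4) + (-0.7)·(-2) + 1.9 = -2.7
errors² = [0.01, 2.56, 0.81, 3.61]
MSE = 6.9900/4 = 1.7475

1.7475


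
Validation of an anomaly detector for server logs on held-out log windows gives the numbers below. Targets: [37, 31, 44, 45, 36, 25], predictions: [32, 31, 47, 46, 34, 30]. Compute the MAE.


Absolute errors: |37-32|=5, |31-31|=0, |44-47|=3, |45-46|=1, |36-34|=2, |25-30|=5
Sum = 16
MAE = 16/6 = 8/3

8/3


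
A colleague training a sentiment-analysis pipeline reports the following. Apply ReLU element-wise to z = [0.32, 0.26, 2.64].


ReLU(0.32) = max(0, 0.32) = 0.32
ReLU(0.26) = max(0, 0.26) = 0.26
ReLU(2.64) = max(0, 2.64) = 2.64
result = [0.32, 0.26, 2.64]

[0.32, 0.26, 2.64]


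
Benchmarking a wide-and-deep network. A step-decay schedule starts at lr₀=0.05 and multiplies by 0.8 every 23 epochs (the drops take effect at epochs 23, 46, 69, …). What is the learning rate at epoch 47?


n_drops = ⌊47/23⌋ = 2
lr = 0.05·0.8^2 = 0.05·0.64 = 0.032

0.032


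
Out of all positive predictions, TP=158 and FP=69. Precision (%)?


Precision = TP/(TP+FP)
= 158/(158+69)
= 158/227 = 69.6%

69.6%


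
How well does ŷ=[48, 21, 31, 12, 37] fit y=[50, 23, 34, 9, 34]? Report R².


ȳ = 30
SS_res = Σ(y-ŷ)² = 35
SS_tot = Σ(y-ȳ)² = 922
R² = 1 - SS_res/SS_tot = 1 - 0.038 = 0.962

0.962


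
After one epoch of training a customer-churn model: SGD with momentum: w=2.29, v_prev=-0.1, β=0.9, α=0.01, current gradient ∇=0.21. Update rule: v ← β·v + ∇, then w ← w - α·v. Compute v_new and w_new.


v_new = 0.9·-0.1 + 0.21 = -0.09 + 0.21 = 0.12
w_new = 2.29 - 0.01·0.12 = 2.29 - 0.0012 = 2.2888

v_new=0.12, w_new=2.2888


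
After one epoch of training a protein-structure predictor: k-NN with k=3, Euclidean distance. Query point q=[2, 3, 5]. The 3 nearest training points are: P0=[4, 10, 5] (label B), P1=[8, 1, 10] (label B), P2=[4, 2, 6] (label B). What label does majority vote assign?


d(q,P0) = 7.2801  (label B)
d(q,P1) = 8.0623  (label B)
d(q,P2) = 2.4495  (label B)
Votes: A=0, B=3
Majority → B

B


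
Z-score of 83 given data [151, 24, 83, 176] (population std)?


μ = 108.5, σ = 59.4832
z = (83 - 108.5)/59.4832 = -0.4287

-0.4287


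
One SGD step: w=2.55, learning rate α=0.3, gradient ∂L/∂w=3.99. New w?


w_new = w - α·∇
= 2.55 - 0.3·3.99
= 2.55 - 1.197
= 1.353

1.353


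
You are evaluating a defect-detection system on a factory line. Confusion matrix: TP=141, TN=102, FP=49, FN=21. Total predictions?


Total = TP + TN + FP + FN
= 141 + 102 + 49 + 21
= 313
(Predicted positive: 190, predicted negative: 123)

313


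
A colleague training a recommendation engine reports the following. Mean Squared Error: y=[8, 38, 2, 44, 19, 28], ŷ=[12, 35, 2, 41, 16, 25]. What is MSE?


Squared errors: (8-12)²=16, (38-35)²=9, (2-2)²=0, (44-41)²=9, (19-16)²=9, (28-25)²=9
Sum = 52
MSE = 52/6 = 26/3

26/3


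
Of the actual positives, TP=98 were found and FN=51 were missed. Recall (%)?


Recall = TP/(TP+FN)
= 98/(98+51)
= 98/149 = 65.77%

65.77%


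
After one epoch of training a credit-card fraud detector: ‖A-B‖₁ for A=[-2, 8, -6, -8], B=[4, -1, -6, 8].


d = |-2-4| + |8+ 1| + |-6+ 6| + |-8-8|
  = 6 + 9 + 0 + 16
  = 31

31


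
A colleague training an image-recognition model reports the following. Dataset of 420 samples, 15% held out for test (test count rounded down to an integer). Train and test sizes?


Test = ⌊420·15/100⌋ = 63
Train = 420 - 63 = 357

Train: 357, Test: 63


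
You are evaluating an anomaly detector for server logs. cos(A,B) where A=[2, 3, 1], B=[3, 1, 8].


A·B = 2·3 + 3·1 + 1·8 = 17
‖A‖ = √14 = 3.7417, ‖B‖ = √74 = 8.6023
cos = 17/(√14·√74) = 17/√1036 = 0.5282

0.5282


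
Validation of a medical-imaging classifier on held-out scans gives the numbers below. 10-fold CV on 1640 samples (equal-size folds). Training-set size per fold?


Fold size = 1640/10 = 164
Training per fold = 1640 - 164 = 1476

1476


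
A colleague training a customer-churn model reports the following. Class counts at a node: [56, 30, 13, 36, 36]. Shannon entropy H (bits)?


Probabilities: [56/171, 30/171, 13/171, 36/171, 36/171] ≈ [0.3275, 0.1754, 0.076, 0.2105, 0.2105]
H = -((56/171)·log₂(56/171) + (30/171)·log₂(30/171) + (13/171)·log₂(13/171) + (36/171)·log₂(36/171) + (36/171)·log₂(36/171))
  = 2.197 bits

2.197 bits


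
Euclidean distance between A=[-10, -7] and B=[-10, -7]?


d = √((-10+ 10)² + (-7+ 7)²)
  = √(0 + 0)
  = √0 = 0.0

0.0


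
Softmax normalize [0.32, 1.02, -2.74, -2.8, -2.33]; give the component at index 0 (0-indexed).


Exponentials: e^0.32=1.3771, e^1.02=2.7732, e^-2.74=0.0646, e^-2.8=0.0608, e^-2.33=0.0973
Sum = 4.373
Softmax = [0.3149, 0.6342, 0.0148, 0.0139, 0.0222]
p[0] = 1.3771/4.373 = 0.3149

0.3149


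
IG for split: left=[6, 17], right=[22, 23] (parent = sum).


Parent = [28, 40], H_parent = 0.9774
H_left = 0.8281 (n=23), H_right = 0.9996 (n=45)
H_children = (23/68)·0.8281 + (45/68)·0.9996 = 0.9416
IG = 0.9774 - 0.9416 = 0.0358

0.0358


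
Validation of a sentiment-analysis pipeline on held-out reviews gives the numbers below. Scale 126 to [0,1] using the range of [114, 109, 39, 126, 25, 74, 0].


min=0, max=126
(126-0)/(126-0) = 126/126 = 1.0

1.0


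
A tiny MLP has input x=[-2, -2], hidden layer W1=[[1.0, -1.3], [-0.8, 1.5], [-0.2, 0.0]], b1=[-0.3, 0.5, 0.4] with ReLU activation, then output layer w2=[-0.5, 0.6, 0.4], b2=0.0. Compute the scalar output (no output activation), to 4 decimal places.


z1[0] = (1.0)·(-2) + (-1.3)·(-2) - 0.3 = 0.3
z1[1] = (-0.8)·(-2) + (1.5)·(-2) + 0.5 = -0.9
z1[2] = (-0.2)·(-2) + (0.0)·(-2) + 0.4 = 0.8
h = ReLU(z1) = [0.3, 0.0, 0.8]
output = (-0.5)·(0.3) + (0.6)·(0.0) + (0.4)·(0.8) + 0.0 = 0.17

0.17


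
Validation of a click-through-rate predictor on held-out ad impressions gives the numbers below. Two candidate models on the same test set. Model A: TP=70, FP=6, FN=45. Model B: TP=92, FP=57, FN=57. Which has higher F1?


Model A: P=70/76=0.9211, R=70/115=0.6087, F1=2PR/(P+R)=2TP/(2TP+FP+FN)=140/191=0.733
Model B: P=92/149=0.6174, R=92/149=0.6174, F1=2PR/(P+R)=2TP/(2TP+FP+FN)=184/298=0.6174
0.733 > 0.6174 → Model A

Model A


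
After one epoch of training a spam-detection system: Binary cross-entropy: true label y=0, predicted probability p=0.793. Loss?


BCE = -[y·ln(p) + (1-y)·ln(1-p)]
= -0 - 1·ln(1-0.793)
= -ln(0.207) = 1.575

1.575


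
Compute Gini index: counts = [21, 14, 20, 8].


Probabilities: [21/63, 14/63, 20/63, 8/63] ≈ [0.3333, 0.2222, 0.3175, 0.127]
Σpᵢ² = (441 + 196 + 400 + 64)/63² = 1101/3969
Gini = 1 - Σpᵢ² = 1 - 1101/3969 = 0.7226

0.7226


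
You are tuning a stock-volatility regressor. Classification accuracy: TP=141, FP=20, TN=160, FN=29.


Accuracy = (TP+TN)/(TP+TN+FP+FN)
= (141+160)/(350)
= 301/350 = 86.0%

86.0%


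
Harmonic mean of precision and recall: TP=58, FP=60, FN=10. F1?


Precision = 58/118 = 0.4915
Recall = 58/68 = 0.8529
F1 = 2·P·R/(P+R) = 2·TP/(2·TP+FP+FN) = 116/(116+60+10) = 116/186 = 0.6237

0.6237


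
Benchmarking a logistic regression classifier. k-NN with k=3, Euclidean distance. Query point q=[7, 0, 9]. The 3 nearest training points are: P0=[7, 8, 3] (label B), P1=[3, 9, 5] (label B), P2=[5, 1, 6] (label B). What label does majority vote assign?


d(q,P0) = 10.0  (label B)
d(q,P1) = 10.6301  (label B)
d(q,P2) = 3.7417  (label B)
Votes: A=0, B=3
Majority → B

B


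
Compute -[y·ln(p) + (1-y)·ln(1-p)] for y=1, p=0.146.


BCE = -[y·ln(p) + (1-y)·ln(1-p)]
= -1·ln(0.146) - 0
= -ln(0.146) = 1.9241

1.9241


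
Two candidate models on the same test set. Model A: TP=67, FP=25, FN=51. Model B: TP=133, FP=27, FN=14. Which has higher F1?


Model A: P=67/92=0.7283, R=67/118=0.5678, F1=2PR/(P+R)=2TP/(2TP+FP+FN)=134/210=0.6381
Model B: P=133/160=0.8313, R=133/147=0.9048, F1=2PR/(P+R)=2TP/(2TP+FP+FN)=266/307=0.8664
0.6381 < 0.8664 → Model B

Model B


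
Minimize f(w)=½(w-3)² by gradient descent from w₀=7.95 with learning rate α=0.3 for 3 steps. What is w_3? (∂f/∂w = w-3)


step 1: grad = 7.95-3 = 4.95; w = 7.95 - 0.3·(4.95) = 6.465
step 2: grad = 6.465-3 = 3.465; w = 6.465 - 0.3·(3.465) = 5.4255
step 3: grad = 5.4255-3 = 2.4255; w = 5.4255 - 0.3·(2.4255) = 4.69785

4.69785


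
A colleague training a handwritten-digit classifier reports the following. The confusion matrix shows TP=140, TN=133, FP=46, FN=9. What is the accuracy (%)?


Accuracy = (TP+TN)/(TP+TN+FP+FN)
= (140+133)/(328)
= 273/328 = 83.23%

83.23%


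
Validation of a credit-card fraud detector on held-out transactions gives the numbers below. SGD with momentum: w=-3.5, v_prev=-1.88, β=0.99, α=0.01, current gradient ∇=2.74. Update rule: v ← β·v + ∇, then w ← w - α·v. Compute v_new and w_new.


v_new = 0.99·-1.88 + 2.74 = -1.8612 + 2.74 = 0.8788
w_new = -3.5 - 0.01·0.8788 = -3.5 - 0.008788 = -3.508788

v_new=0.8788, w_new=-3.508788


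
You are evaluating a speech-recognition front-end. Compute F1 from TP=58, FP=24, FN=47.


Precision = 58/82 = 0.7073
Recall = 58/105 = 0.5524
F1 = 2·P·R/(P+R) = 2·TP/(2·TP+FP+FN) = 116/(116+24+47) = 116/187 = 0.6203

0.6203


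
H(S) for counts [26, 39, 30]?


Probabilities: [26/95, 39/95, 30/95] ≈ [0.2737, 0.4105, 0.3158]
H = -((26/95)·log₂(26/95) + (39/95)·log₂(39/95) + (30/95)·log₂(30/95))
  = 1.5641 bits

1.5641 bits


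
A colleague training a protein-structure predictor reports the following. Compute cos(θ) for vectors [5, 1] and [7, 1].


A·B = 5·7 + 1·1 = 36
‖A‖ = √26 = 5.099, ‖B‖ = √50 = 7.0711
cos = 36/(√26·√50) = 36/√1300 = 0.9985

0.9985


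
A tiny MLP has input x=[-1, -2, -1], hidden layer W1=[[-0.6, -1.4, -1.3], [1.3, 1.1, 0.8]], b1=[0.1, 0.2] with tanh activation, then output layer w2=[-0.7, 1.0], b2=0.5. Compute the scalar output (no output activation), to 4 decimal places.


z1[0] = (-0.6)·(-1) + (-1.4)·(-2) + (-1.3)·(-1) + 0.1 = 4.8
z1[1] = (1.3)·(-1) + (1.1)·(-2) + (0.8)·(-1) + 0.2 = -4.1
h = tanh(z1) = [0.9999, -0.9995]
output = (-0.7)·(0.9999) + (1.0)·(-0.9995) + 0.5 = -1.1994

-1.1994


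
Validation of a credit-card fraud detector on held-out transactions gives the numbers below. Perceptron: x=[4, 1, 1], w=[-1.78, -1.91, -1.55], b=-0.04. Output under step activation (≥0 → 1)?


z = (4)·(-1.78) + (1)·(-1.91) + (1)·(-1.55) - 0.04
  = -10.62
step(z) = 0 (z<0)

0


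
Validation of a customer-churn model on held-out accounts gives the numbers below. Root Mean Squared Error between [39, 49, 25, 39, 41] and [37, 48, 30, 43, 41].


MSE = 46/5 = 9.2
RMSE = √(46/5) = 3.0332

3.0332


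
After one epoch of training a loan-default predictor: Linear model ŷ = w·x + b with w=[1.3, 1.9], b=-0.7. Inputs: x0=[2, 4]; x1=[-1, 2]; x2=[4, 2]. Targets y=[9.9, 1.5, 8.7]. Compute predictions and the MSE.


ŷ0 = (1.3)·(2) + (1.9)·(4) - 0.7 = 9.5
ŷ1 = (1.3)·(-1) + (1.9)·(2) - 0.7 = 1.8
ŷ2 = (1.3)·(4) + (1.9)·(2) - 0.7 = 8.3
errors² = [0.16, 0.09, 0.16]
MSE = 0.4100/3 = 0.1367

0.1367


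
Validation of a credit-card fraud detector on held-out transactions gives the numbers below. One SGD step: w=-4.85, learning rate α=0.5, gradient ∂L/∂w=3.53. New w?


w_new = w - α·∇
= -4.85 - 0.5·3.53
= -4.85 - 1.765
= -6.615

-6.615


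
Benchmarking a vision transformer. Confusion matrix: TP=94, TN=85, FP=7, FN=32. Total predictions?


Total = TP + TN + FP + FN
= 94 + 85 + 7 + 32
= 218
(Predicted positive: 101, predicted negative: 117)

218


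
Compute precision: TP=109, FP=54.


Precision = TP/(TP+FP)
= 109/(109+54)
= 109/163 = 66.87%

66.87%


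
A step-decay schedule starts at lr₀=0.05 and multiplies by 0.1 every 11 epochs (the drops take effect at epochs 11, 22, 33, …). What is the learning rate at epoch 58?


n_drops = ⌊58/11⌋ = 5
lr = 0.05·0.1^5 = 0.05·0.00001 = 0.0000005

0.0000005


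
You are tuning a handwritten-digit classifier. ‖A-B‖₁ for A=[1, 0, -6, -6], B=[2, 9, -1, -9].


d = |1-2| + |0-9| + |-6+ 1| + |-6+ 9|
  = 1 + 9 + 5 + 3
  = 18

18
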